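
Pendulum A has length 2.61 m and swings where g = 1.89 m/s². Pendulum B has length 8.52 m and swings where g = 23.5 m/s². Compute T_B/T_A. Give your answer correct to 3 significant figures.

0.512

T = 2π√(L/g), so T_B/T_A = √((L_B/g_B)/(L_A/g_A)) = √((8.52/23.5)/(2.61/1.89)) = 0.512.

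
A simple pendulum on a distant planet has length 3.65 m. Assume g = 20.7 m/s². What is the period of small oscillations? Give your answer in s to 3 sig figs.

2.64 s

T = 2π√(L/g) = 2π√(3.65/20.7) = 2π × 0.4199 = 2.64 s.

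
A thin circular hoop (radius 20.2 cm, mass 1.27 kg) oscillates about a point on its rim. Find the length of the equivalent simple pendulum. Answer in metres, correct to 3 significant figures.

0.404 m

The equivalent simple-pendulum length is L_eq = I/(md), where I is about the pivot and d = 0.2020 m.
I_cm = mR² = 0.05182 kg·m², so I = I_cm + md² = 0.05182 + 0.05182 = 0.1036 kg·m².
L_eq = 0.1036/(1.27 × 0.2020) = 0.404 m.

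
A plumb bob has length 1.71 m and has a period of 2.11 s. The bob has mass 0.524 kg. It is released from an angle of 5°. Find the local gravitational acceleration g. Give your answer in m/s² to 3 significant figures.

15.2 m/s²

From T = 2π√(L/g), g = 4π²L/T² = 4π² × 1.71/2.110² = 15.2 m/s².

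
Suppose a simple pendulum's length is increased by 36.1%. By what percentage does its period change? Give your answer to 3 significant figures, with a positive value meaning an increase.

T ∝ √L, so T'/T = √(1.361) = 1.167.
Percentage change in T = (1.167 − 1) × 100% = 16.7%.

16.7%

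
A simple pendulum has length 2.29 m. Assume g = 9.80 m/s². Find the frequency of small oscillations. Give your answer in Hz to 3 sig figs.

0.329 Hz

T = 2π√(L/g) = 2π√(2.29/9.80) = 3.037 s, so f = 1/T = 0.329 Hz.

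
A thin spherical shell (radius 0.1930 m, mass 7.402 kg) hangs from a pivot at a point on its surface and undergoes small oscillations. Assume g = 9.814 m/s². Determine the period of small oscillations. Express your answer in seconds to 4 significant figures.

1.138 s

I_cm = (2/3)mr² = 0.18381 kg·m². The pivot is at distance d = 0.1930 m from the centre of mass.
By the parallel-axis theorem, I = I_cm + md² = 0.18381 + 0.27572 = 0.45953 kg·m².
T = 2π√(I/(mgd)) = 2π√(0.45953/(7.402 × 9.814 × 0.1930)) = 1.138 s.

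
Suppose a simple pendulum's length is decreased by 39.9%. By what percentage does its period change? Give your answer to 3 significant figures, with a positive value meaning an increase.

-22.5%

T ∝ √L, so T'/T = √(0.6010) = 0.7752.
Percentage change in T = (0.7752 − 1) × 100% = -22.5%.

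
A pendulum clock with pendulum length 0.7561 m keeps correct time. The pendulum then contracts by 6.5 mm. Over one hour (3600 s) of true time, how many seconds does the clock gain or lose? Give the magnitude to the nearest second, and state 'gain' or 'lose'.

T ∝ √L, so T'/T = √(0.74960/0.7561) = 0.995692.
In 3600 s of true time the clock registers 3600/0.995692 = 3615.6 s, so it gains 16 s.

gain 16 s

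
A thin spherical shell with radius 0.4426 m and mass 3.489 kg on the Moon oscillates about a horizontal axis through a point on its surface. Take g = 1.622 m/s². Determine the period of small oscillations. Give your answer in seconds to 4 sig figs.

4.237 s

I_cm = (2/3)mr² = 0.45565 kg·m². The pivot is at distance d = 0.4426 m from the centre of mass.
By the parallel-axis theorem, I = I_cm + md² = 0.45565 + 0.68348 = 1.1391 kg·m².
T = 2π√(I/(mgd)) = 2π√(1.1391/(3.489 × 1.622 × 0.4426)) = 4.237 s.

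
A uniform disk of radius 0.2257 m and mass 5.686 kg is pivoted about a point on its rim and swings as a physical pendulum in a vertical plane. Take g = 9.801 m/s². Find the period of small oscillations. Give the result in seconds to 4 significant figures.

1.168 s

I_cm = ½mr² = 0.14482 kg·m². The pivot is at distance d = 0.2257 m from the centre of mass.
By the parallel-axis theorem, I = I_cm + md² = 0.14482 + 0.28965 = 0.43447 kg·m².
T = 2π√(I/(mgd)) = 2π√(0.43447/(5.686 × 9.801 × 0.2257)) = 1.168 s.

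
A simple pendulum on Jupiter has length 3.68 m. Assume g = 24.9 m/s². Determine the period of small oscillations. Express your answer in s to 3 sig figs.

2.42 s

T = 2π√(L/g) = 2π√(3.68/24.9) = 2π × 0.3844 = 2.42 s.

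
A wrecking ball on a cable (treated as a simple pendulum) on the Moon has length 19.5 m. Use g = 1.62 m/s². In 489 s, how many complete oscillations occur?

22

T = 2π√(L/g) = 2π√(19.5/1.62) = 21.80 s.
Number of complete oscillations = ⌊489/21.80⌋ = ⌊22.43⌋ = 22.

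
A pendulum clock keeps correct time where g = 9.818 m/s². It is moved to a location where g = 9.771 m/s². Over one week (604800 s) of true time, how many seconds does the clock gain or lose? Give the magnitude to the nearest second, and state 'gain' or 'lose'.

lose 1449 s

The clock's period scales as T ∝ 1/√g, so T'/T = √(9.818/9.771) = 1.00240.
In 604800 s of true time the clock registers 604800/1.00240 = 603350.6 s, so it loses 1449 s.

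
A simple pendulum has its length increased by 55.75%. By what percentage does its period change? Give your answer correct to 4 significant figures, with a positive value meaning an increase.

T ∝ √L, so T'/T = √(1.5575) = 1.2480.
Percentage change in T = (1.2480 − 1) × 100% = 24.80%.

24.80%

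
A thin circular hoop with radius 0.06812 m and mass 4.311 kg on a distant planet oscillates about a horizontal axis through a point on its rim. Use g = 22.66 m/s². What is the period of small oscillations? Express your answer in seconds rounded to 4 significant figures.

I_cm = mr² = 0.020004 kg·m². The pivot is at distance d = 0.06812 m from the centre of mass.
By the parallel-axis theorem, I = I_cm + md² = 0.020004 + 0.020004 = 0.040009 kg·m².
T = 2π√(I/(mgd)) = 2π√(0.040009/(4.311 × 22.66 × 0.06812)) = 0.4872 s.

0.4872 s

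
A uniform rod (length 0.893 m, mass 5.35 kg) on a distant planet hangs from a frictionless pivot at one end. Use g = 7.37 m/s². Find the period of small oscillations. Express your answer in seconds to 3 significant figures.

For a physical pendulum T = 2π√(I/(mgd)), with d = 0.4465 m from pivot to centre of mass.
I_cm = mL²/12 = 5.35 × 0.893²/12 = 0.3555 kg·m²; I = I_cm + md² = 0.3555 + 5.35 × 0.4465² = 1.422 kg·m².
T = 2π√(1.422/(5.35 × 7.37 × 0.4465)) = 1.79 s.

1.79 s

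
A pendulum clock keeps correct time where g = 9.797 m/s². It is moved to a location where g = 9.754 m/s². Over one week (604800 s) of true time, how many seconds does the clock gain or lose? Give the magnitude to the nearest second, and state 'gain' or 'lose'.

lose 1329 s

The clock's period scales as T ∝ 1/√g, so T'/T = √(9.797/9.754) = 1.00220.
In 604800 s of true time the clock registers 604800/1.00220 = 603471.3 s, so it loses 1329 s.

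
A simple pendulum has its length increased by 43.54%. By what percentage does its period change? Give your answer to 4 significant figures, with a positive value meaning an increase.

19.81%

T ∝ √L, so T'/T = √(1.4354) = 1.1981.
Percentage change in T = (1.1981 − 1) × 100% = 19.81%.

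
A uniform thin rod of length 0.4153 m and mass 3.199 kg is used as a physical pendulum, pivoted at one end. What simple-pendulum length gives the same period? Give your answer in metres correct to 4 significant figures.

0.2769 m

The equivalent simple-pendulum length is L_eq = I/(md), where I is about the pivot and d = 0.20765 m.
I_cm = (1/12)mL² = 0.045979 kg·m², so I = I_cm + md² = 0.045979 + 0.13794 = 0.18391 kg·m².
L_eq = 0.18391/(3.199 × 0.20765) = 0.2769 m.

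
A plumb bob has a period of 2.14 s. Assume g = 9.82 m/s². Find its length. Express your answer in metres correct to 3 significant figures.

From T = 2π√(L/g), L = gT²/(4π²) = 9.82 × 2.140²/(4π²) = 1.14 m.

1.14 m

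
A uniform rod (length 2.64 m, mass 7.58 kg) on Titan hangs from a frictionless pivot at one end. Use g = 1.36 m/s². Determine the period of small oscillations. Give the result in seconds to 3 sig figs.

7.15 s

For a physical pendulum T = 2π√(I/(mgd)), with d = 1.320 m from pivot to centre of mass.
I_cm = mL²/12 = 7.58 × 2.64²/12 = 4.402 kg·m²; I = I_cm + md² = 4.402 + 7.58 × 1.320² = 17.61 kg·m².
T = 2π√(17.61/(7.58 × 1.36 × 1.320)) = 7.15 s.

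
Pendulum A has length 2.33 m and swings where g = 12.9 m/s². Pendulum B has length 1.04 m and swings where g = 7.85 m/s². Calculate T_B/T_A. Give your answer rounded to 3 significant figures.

0.856

T = 2π√(L/g), so T_B/T_A = √((L_B/g_B)/(L_A/g_A)) = √((1.04/7.85)/(2.33/12.9)) = 0.856.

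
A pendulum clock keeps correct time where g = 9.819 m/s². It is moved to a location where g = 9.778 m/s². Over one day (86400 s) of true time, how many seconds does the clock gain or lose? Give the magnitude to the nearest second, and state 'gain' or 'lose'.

lose 181 s

The clock's period scales as T ∝ 1/√g, so T'/T = √(9.819/9.778) = 1.00209.
In 86400 s of true time the clock registers 86400/1.00209 = 86219.4 s, so it loses 181 s.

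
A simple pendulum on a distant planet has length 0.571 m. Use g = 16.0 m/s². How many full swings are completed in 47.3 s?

T = 2π√(L/g) = 2π√(0.571/16.0) = 1.187 s.
Number of complete oscillations = ⌊47.3/1.187⌋ = ⌊39.85⌋ = 39.

39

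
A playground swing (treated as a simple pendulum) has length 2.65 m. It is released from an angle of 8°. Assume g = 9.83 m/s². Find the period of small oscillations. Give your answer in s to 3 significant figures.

3.26 s

T = 2π√(L/g) = 2π√(2.65/9.83) = 2π × 0.5192 = 3.26 s.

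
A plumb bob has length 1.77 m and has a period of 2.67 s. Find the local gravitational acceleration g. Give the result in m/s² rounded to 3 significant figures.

9.80 m/s²

From T = 2π√(L/g), g = 4π²L/T² = 4π² × 1.77/2.670² = 9.80 m/s².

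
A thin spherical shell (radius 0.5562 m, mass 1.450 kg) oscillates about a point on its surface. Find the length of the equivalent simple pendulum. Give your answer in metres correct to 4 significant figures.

The equivalent simple-pendulum length is L_eq = I/(md), where I is about the pivot and d = 0.55620 m.
I_cm = (2/3)mR² = 0.29905 kg·m², so I = I_cm + md² = 0.29905 + 0.44857 = 0.74762 kg·m².
L_eq = 0.74762/(1.450 × 0.55620) = 0.9270 m.

0.9270 m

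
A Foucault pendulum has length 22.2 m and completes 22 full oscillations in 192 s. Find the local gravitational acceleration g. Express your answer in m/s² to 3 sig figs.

T = 192/22 = 8.727 s.
From T = 2π√(L/g), g = 4π²L/T² = 4π² × 22.2/8.727² = 11.5 m/s².

11.5 m/s²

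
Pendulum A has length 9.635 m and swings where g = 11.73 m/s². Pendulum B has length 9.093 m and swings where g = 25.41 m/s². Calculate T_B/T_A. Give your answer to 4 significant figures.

T = 2π√(L/g), so T_B/T_A = √((L_B/g_B)/(L_A/g_A)) = √((9.093/25.41)/(9.635/11.73)) = 0.6600.

0.6600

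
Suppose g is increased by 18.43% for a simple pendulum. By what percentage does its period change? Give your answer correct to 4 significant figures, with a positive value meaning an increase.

-8.110%

T ∝ 1/√g, so T'/T = 1/√(1.1843) = 0.91890.
Percentage change in T = (0.91890 − 1) × 100% = -8.110%.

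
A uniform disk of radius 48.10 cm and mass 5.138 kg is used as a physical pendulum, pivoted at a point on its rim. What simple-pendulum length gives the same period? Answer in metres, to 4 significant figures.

The equivalent simple-pendulum length is L_eq = I/(md), where I is about the pivot and d = 0.48100 m.
I_cm = ½mR² = 0.59437 kg·m², so I = I_cm + md² = 0.59437 + 1.1887 = 1.7831 kg·m².
L_eq = 1.7831/(5.138 × 0.48100) = 0.7215 m.

0.7215 m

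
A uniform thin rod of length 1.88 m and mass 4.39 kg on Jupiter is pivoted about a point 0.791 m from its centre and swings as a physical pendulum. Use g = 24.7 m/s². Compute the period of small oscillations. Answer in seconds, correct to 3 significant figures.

1.36 s

For a physical pendulum T = 2π√(I/(mgd)), with d = 0.7910 m from pivot to centre of mass.
I_cm = mL²/12 = 4.39 × 1.88²/12 = 1.293 kg·m²; I = I_cm + md² = 1.293 + 4.39 × 0.7910² = 4.040 kg·m².
T = 2π√(4.040/(4.39 × 24.7 × 0.7910)) = 1.36 s.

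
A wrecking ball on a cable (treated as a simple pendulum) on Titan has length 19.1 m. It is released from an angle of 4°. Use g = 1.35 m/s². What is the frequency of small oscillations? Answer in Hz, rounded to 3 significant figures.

T = 2π√(L/g) = 2π√(19.1/1.35) = 23.63 s, so f = 1/T = 0.0423 Hz.

0.0423 Hz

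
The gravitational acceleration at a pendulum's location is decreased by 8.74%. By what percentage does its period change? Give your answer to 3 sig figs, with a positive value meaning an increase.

T ∝ 1/√g, so T'/T = 1/√(0.9126) = 1.047.
Percentage change in T = (1.047 − 1) × 100% = 4.68%.

4.68%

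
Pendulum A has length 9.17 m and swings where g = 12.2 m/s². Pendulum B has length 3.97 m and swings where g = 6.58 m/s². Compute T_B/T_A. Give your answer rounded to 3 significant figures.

0.896

T = 2π√(L/g), so T_B/T_A = √((L_B/g_B)/(L_A/g_A)) = √((3.97/6.58)/(9.17/12.2)) = 0.896.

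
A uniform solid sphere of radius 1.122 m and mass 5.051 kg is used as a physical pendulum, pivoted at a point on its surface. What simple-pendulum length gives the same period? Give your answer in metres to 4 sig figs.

The equivalent simple-pendulum length is L_eq = I/(md), where I is about the pivot and d = 1.1220 m.
I_cm = (2/5)mR² = 2.5434 kg·m², so I = I_cm + md² = 2.5434 + 6.3586 = 8.9021 kg·m².
L_eq = 8.9021/(5.051 × 1.1220) = 1.571 m.

1.571 m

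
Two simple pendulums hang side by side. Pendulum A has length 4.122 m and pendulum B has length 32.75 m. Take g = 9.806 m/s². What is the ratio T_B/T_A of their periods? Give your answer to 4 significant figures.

2.819

T ∝ √L, so T_B/T_A = √(L_B/L_A) = √(32.75/4.122) = 2.819.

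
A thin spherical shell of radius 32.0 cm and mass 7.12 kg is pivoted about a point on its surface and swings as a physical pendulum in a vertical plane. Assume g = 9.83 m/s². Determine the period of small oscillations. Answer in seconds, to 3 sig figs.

1.46 s

I_cm = (2/3)mr² = 0.4861 kg·m². The pivot is at distance d = 0.320 m from the centre of mass.
By the parallel-axis theorem, I = I_cm + md² = 0.4861 + 0.7291 = 1.215 kg·m².
T = 2π√(I/(mgd)) = 2π√(1.215/(7.12 × 9.83 × 0.320)) = 1.46 s.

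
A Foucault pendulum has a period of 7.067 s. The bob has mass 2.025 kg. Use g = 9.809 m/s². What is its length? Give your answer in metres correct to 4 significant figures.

From T = 2π√(L/g), L = gT²/(4π²) = 9.809 × 7.0670²/(4π²) = 12.41 m.

12.41 m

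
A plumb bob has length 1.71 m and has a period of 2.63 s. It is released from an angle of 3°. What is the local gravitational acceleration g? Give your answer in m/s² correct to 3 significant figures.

9.76 m/s²

From T = 2π√(L/g), g = 4π²L/T² = 4π² × 1.71/2.630² = 9.76 m/s².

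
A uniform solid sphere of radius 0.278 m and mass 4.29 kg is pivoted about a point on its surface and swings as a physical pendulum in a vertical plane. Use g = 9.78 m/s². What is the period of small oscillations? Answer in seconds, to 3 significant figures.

1.25 s

I_cm = (2/5)mr² = 0.1326 kg·m². The pivot is at distance d = 0.278 m from the centre of mass.
By the parallel-axis theorem, I = I_cm + md² = 0.1326 + 0.3315 = 0.4642 kg·m².
T = 2π√(I/(mgd)) = 2π√(0.4642/(4.29 × 9.78 × 0.278)) = 1.25 s.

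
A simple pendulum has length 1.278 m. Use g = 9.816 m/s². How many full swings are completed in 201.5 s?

88

T = 2π√(L/g) = 2π√(1.278/9.816) = 2.2671 s.
Number of complete oscillations = ⌊201.5/2.2671⌋ = ⌊88.879⌋ = 88.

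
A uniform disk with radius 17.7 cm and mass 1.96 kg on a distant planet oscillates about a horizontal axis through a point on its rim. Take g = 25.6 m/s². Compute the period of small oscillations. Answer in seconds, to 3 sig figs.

I_cm = ½mr² = 0.03070 kg·m². The pivot is at distance d = 0.177 m from the centre of mass.
By the parallel-axis theorem, I = I_cm + md² = 0.03070 + 0.06140 = 0.09211 kg·m².
T = 2π√(I/(mgd)) = 2π√(0.09211/(1.96 × 25.6 × 0.177)) = 0.640 s.

0.640 s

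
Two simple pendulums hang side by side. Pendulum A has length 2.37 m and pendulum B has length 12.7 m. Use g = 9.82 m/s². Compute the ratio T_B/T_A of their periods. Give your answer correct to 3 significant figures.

T ∝ √L, so T_B/T_A = √(L_B/L_A) = √(12.7/2.37) = 2.31.

2.31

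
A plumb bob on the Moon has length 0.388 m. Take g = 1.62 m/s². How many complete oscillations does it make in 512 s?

T = 2π√(L/g) = 2π√(0.388/1.62) = 3.075 s.
Number of complete oscillations = ⌊512/3.075⌋ = ⌊166.5⌋ = 166.

166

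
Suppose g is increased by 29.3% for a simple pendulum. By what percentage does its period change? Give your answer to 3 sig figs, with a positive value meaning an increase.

-12.1%

T ∝ 1/√g, so T'/T = 1/√(1.293) = 0.8794.
Percentage change in T = (0.8794 − 1) × 100% = -12.1%.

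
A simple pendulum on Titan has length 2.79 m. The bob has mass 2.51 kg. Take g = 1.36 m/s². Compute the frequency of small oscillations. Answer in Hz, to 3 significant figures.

T = 2π√(L/g) = 2π√(2.79/1.36) = 8.999 s, so f = 1/T = 0.111 Hz.

0.111 Hz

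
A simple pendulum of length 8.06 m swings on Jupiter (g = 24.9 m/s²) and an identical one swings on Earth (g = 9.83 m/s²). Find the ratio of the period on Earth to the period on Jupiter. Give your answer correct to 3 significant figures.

T ∝ 1/√g, so T₂/T₁ = √(g₁/g₂) = √(24.9/9.83) = 1.59.

1.59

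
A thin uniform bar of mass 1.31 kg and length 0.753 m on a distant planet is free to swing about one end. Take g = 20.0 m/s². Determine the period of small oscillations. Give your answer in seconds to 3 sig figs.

For a physical pendulum T = 2π√(I/(mgd)), with d = 0.3765 m from pivot to centre of mass.
I_cm = mL²/12 = 1.31 × 0.753²/12 = 0.06190 kg·m²; I = I_cm + md² = 0.06190 + 1.31 × 0.3765² = 0.2476 kg·m².
T = 2π√(0.2476/(1.31 × 20.0 × 0.3765)) = 0.995 s.

0.995 s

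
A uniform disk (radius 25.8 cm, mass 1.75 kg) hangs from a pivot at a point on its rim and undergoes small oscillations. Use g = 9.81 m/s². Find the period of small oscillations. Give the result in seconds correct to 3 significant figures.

I_cm = ½mr² = 0.05824 kg·m². The pivot is at distance d = 0.258 m from the centre of mass.
By the parallel-axis theorem, I = I_cm + md² = 0.05824 + 0.1165 = 0.1747 kg·m².
T = 2π√(I/(mgd)) = 2π√(0.1747/(1.75 × 9.81 × 0.258)) = 1.25 s.

1.25 s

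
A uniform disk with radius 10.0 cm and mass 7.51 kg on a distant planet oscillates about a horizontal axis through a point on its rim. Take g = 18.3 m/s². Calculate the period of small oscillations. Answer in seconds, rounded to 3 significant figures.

0.569 s

I_cm = ½mr² = 0.03755 kg·m². The pivot is at distance d = 0.100 m from the centre of mass.
By the parallel-axis theorem, I = I_cm + md² = 0.03755 + 0.07510 = 0.1127 kg·m².
T = 2π√(I/(mgd)) = 2π√(0.1127/(7.51 × 18.3 × 0.100)) = 0.569 s.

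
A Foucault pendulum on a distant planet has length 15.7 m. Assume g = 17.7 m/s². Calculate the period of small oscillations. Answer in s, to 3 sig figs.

T = 2π√(L/g) = 2π√(15.7/17.7) = 2π × 0.9418 = 5.92 s.

5.92 s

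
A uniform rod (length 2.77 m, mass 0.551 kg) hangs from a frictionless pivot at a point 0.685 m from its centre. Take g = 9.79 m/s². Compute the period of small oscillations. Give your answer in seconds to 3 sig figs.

For a physical pendulum T = 2π√(I/(mgd)), with d = 0.6850 m from pivot to centre of mass.
I_cm = mL²/12 = 0.551 × 2.77²/12 = 0.3523 kg·m²; I = I_cm + md² = 0.3523 + 0.551 × 0.6850² = 0.6109 kg·m².
T = 2π√(0.6109/(0.551 × 9.79 × 0.6850)) = 2.55 s.

2.55 s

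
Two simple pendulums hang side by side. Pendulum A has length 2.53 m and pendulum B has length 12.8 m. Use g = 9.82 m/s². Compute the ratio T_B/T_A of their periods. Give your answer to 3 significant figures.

T ∝ √L, so T_B/T_A = √(L_B/L_A) = √(12.8/2.53) = 2.25.

2.25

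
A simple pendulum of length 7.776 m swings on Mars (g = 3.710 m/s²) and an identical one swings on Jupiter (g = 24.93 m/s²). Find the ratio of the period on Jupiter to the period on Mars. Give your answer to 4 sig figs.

T ∝ 1/√g, so T₂/T₁ = √(g₁/g₂) = √(3.710/24.93) = 0.3858.

0.3858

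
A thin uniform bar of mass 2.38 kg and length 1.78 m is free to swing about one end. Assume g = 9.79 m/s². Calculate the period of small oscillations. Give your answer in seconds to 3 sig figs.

For a physical pendulum T = 2π√(I/(mgd)), with d = 0.8900 m from pivot to centre of mass.
I_cm = mL²/12 = 2.38 × 1.78²/12 = 0.6284 kg·m²; I = I_cm + md² = 0.6284 + 2.38 × 0.8900² = 2.514 kg·m².
T = 2π√(2.514/(2.38 × 9.79 × 0.8900)) = 2.19 s.

2.19 s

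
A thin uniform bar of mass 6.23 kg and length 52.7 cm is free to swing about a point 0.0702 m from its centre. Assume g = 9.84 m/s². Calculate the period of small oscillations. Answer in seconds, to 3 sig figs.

For a physical pendulum T = 2π√(I/(mgd)), with d = 0.07020 m from pivot to centre of mass.
I_cm = mL²/12 = 6.23 × 0.527²/12 = 0.1442 kg·m²; I = I_cm + md² = 0.1442 + 6.23 × 0.07020² = 0.1749 kg·m².
T = 2π√(0.1749/(6.23 × 9.84 × 0.07020)) = 1.27 s.

1.27 s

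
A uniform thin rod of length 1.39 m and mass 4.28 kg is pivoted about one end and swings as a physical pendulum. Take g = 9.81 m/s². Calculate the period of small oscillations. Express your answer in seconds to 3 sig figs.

For a physical pendulum T = 2π√(I/(mgd)), with d = 0.6950 m from pivot to centre of mass.
I_cm = mL²/12 = 4.28 × 1.39²/12 = 0.6891 kg·m²; I = I_cm + md² = 0.6891 + 4.28 × 0.6950² = 2.756 kg·m².
T = 2π√(2.756/(4.28 × 9.81 × 0.6950)) = 1.93 s.

1.93 s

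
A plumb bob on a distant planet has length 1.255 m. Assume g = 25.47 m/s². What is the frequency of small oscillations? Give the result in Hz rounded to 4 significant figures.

0.7170 Hz

T = 2π√(L/g) = 2π√(1.255/25.47) = 1.3947 s, so f = 1/T = 0.7170 Hz.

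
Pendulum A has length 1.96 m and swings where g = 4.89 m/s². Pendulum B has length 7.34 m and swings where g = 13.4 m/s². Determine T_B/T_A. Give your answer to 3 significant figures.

T = 2π√(L/g), so T_B/T_A = √((L_B/g_B)/(L_A/g_A)) = √((7.34/13.4)/(1.96/4.89)) = 1.17.

1.17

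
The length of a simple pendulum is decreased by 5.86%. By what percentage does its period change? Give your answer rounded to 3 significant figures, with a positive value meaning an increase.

T ∝ √L, so T'/T = √(0.9414) = 0.9703.
Percentage change in T = (0.9703 − 1) × 100% = -2.97%.

-2.97%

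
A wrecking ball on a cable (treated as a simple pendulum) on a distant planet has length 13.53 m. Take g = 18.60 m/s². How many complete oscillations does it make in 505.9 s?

94

T = 2π√(L/g) = 2π√(13.53/18.60) = 5.3589 s.
Number of complete oscillations = ⌊505.9/5.3589⌋ = ⌊94.404⌋ = 94.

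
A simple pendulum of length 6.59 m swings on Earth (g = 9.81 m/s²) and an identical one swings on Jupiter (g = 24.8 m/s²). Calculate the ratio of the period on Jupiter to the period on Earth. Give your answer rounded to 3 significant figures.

T ∝ 1/√g, so T₂/T₁ = √(g₁/g₂) = √(9.81/24.8) = 0.629.

0.629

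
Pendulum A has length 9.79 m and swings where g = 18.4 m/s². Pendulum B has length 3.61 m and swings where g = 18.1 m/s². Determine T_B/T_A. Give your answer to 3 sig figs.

0.612

T = 2π√(L/g), so T_B/T_A = √((L_B/g_B)/(L_A/g_A)) = √((3.61/18.1)/(9.79/18.4)) = 0.612.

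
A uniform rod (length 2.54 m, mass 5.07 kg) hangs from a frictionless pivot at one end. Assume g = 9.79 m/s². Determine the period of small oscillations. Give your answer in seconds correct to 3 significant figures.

2.61 s

For a physical pendulum T = 2π√(I/(mgd)), with d = 1.270 m from pivot to centre of mass.
I_cm = mL²/12 = 5.07 × 2.54²/12 = 2.726 kg·m²; I = I_cm + md² = 2.726 + 5.07 × 1.270² = 10.90 kg·m².
T = 2π√(10.90/(5.07 × 9.79 × 1.270)) = 2.61 s.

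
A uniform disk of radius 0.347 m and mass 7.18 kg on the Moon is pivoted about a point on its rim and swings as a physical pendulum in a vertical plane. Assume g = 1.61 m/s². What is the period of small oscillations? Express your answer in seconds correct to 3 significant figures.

3.57 s

I_cm = ½mr² = 0.4323 kg·m². The pivot is at distance d = 0.347 m from the centre of mass.
By the parallel-axis theorem, I = I_cm + md² = 0.4323 + 0.8645 = 1.297 kg·m².
T = 2π√(I/(mgd)) = 2π√(1.297/(7.18 × 1.61 × 0.347)) = 3.57 s.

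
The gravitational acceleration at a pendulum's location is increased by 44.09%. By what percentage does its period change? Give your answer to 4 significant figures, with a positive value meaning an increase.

T ∝ 1/√g, so T'/T = 1/√(1.4409) = 0.83307.
Percentage change in T = (0.83307 − 1) × 100% = -16.69%.

-16.69%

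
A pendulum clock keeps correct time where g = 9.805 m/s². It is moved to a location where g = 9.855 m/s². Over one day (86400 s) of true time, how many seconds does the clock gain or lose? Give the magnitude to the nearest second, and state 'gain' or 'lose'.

The clock's period scales as T ∝ 1/√g, so T'/T = √(9.805/9.855) = 0.997460.
In 86400 s of true time the clock registers 86400/0.997460 = 86620.0 s, so it gains 220 s.

gain 220 s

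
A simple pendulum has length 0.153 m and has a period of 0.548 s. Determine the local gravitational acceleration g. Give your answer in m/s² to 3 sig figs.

20.1 m/s²

From T = 2π√(L/g), g = 4π²L/T² = 4π² × 0.153/0.5480² = 20.1 m/s².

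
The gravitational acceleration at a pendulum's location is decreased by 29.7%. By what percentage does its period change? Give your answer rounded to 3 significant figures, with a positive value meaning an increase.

19.3%

T ∝ 1/√g, so T'/T = 1/√(0.7030) = 1.193.
Percentage change in T = (1.193 − 1) × 100% = 19.3%.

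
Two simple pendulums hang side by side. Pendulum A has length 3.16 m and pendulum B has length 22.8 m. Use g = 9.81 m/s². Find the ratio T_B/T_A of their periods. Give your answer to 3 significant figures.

T ∝ √L, so T_B/T_A = √(L_B/L_A) = √(22.8/3.16) = 2.69.

2.69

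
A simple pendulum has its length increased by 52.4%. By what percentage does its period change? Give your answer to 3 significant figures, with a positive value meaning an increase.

T ∝ √L, so T'/T = √(1.524) = 1.235.
Percentage change in T = (1.235 − 1) × 100% = 23.5%.

23.5%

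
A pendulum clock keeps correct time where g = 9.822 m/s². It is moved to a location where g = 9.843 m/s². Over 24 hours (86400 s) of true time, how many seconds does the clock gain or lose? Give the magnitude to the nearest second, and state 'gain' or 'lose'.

The clock's period scales as T ∝ 1/√g, so T'/T = √(9.822/9.843) = 0.998933.
In 86400 s of true time the clock registers 86400/0.998933 = 86492.3 s, so it gains 92 s.

gain 92 s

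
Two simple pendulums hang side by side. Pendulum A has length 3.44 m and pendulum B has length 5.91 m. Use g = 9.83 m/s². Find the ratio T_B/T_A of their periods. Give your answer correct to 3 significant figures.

1.31

T ∝ √L, so T_B/T_A = √(L_B/L_A) = √(5.91/3.44) = 1.31.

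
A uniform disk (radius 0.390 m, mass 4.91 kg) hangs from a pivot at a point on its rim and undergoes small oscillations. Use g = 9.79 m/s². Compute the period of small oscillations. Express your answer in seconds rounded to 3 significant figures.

1.54 s

I_cm = ½mr² = 0.3734 kg·m². The pivot is at distance d = 0.390 m from the centre of mass.
By the parallel-axis theorem, I = I_cm + md² = 0.3734 + 0.7468 = 1.120 kg·m².
T = 2π√(I/(mgd)) = 2π√(1.120/(4.91 × 9.79 × 0.390)) = 1.54 s.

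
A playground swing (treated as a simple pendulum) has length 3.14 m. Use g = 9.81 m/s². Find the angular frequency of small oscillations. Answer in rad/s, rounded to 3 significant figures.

ω = √(g/L) = √(9.81/3.14) = 1.77 rad/s.

1.77 rad/s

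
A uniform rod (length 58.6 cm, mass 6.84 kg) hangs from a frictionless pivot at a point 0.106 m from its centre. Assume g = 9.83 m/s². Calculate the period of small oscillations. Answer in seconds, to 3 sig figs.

1.23 s

For a physical pendulum T = 2π√(I/(mgd)), with d = 0.1060 m from pivot to centre of mass.
I_cm = mL²/12 = 6.84 × 0.586²/12 = 0.1957 kg·m²; I = I_cm + md² = 0.1957 + 6.84 × 0.1060² = 0.2726 kg·m².
T = 2π√(0.2726/(6.84 × 9.83 × 0.1060)) = 1.23 s.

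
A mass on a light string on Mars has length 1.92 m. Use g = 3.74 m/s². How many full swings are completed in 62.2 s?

13

T = 2π√(L/g) = 2π√(1.92/3.74) = 4.502 s.
Number of complete oscillations = ⌊62.2/4.502⌋ = ⌊13.82⌋ = 13.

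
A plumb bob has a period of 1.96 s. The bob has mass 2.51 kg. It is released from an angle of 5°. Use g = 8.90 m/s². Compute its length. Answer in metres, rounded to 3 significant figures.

0.866 m

From T = 2π√(L/g), L = gT²/(4π²) = 8.90 × 1.960²/(4π²) = 0.866 m.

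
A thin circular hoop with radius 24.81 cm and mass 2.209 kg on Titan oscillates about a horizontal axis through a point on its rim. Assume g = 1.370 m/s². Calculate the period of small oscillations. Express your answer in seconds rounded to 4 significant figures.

3.781 s

I_cm = mr² = 0.13597 kg·m². The pivot is at distance d = 0.2481 m from the centre of mass.
By the parallel-axis theorem, I = I_cm + md² = 0.13597 + 0.13597 = 0.27194 kg·m².
T = 2π√(I/(mgd)) = 2π√(0.27194/(2.209 × 1.370 × 0.2481)) = 3.781 s.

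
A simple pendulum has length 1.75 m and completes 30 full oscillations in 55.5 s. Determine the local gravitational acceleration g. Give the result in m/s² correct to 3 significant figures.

20.2 m/s²

T = 55.5/30 = 1.850 s.
From T = 2π√(L/g), g = 4π²L/T² = 4π² × 1.75/1.850² = 20.2 m/s².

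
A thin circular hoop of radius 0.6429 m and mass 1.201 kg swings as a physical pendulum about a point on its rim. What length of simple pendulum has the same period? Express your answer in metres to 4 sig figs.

1.286 m

The equivalent simple-pendulum length is L_eq = I/(md), where I is about the pivot and d = 0.64290 m.
I_cm = mR² = 0.49640 kg·m², so I = I_cm + md² = 0.49640 + 0.49640 = 0.99280 kg·m².
L_eq = 0.99280/(1.201 × 0.64290) = 1.286 m.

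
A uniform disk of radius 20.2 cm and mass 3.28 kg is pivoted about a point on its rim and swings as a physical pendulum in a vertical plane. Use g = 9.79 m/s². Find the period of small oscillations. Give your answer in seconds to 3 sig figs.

1.11 s

I_cm = ½mr² = 0.06692 kg·m². The pivot is at distance d = 0.202 m from the centre of mass.
By the parallel-axis theorem, I = I_cm + md² = 0.06692 + 0.1338 = 0.2008 kg·m².
T = 2π√(I/(mgd)) = 2π√(0.2008/(3.28 × 9.79 × 0.202)) = 1.11 s.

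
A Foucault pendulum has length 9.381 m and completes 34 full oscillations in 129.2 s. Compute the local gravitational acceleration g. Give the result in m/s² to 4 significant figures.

T = 129.2/34 = 3.8000 s.
From T = 2π√(L/g), g = 4π²L/T² = 4π² × 9.381/3.8000² = 25.65 m/s².

25.65 m/s²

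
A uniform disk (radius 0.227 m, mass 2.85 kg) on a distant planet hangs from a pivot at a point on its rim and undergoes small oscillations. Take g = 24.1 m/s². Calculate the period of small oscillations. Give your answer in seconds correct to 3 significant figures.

0.747 s

I_cm = ½mr² = 0.07343 kg·m². The pivot is at distance d = 0.227 m from the centre of mass.
By the parallel-axis theorem, I = I_cm + md² = 0.07343 + 0.1469 = 0.2203 kg·m².
T = 2π√(I/(mgd)) = 2π√(0.2203/(2.85 × 24.1 × 0.227)) = 0.747 s.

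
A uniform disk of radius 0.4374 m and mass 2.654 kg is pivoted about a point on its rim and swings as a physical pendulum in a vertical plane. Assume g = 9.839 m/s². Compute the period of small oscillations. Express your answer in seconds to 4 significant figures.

I_cm = ½mr² = 0.25388 kg·m². The pivot is at distance d = 0.4374 m from the centre of mass.
By the parallel-axis theorem, I = I_cm + md² = 0.25388 + 0.50776 = 0.76164 kg·m².
T = 2π√(I/(mgd)) = 2π√(0.76164/(2.654 × 9.839 × 0.4374)) = 1.623 s.

1.623 s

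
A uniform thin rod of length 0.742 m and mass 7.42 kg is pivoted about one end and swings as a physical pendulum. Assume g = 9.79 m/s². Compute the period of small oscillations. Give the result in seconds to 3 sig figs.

For a physical pendulum T = 2π√(I/(mgd)), with d = 0.3710 m from pivot to centre of mass.
I_cm = mL²/12 = 7.42 × 0.742²/12 = 0.3404 kg·m²; I = I_cm + md² = 0.3404 + 7.42 × 0.3710² = 1.362 kg·m².
T = 2π√(1.362/(7.42 × 9.79 × 0.3710)) = 1.41 s.

1.41 s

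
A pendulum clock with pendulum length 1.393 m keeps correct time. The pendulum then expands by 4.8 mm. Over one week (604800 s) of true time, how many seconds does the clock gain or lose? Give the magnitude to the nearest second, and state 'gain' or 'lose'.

lose 1039 s

T ∝ √L, so T'/T = √(1.39780/1.393) = 1.00172.
In 604800 s of true time the clock registers 604800/1.00172 = 603760.7 s, so it loses 1039 s.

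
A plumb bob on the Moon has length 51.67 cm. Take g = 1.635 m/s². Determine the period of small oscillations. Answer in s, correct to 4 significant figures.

T = 2π√(L/g) = 2π√(0.5167/1.635) = 2π × 0.56216 = 3.532 s.

3.532 s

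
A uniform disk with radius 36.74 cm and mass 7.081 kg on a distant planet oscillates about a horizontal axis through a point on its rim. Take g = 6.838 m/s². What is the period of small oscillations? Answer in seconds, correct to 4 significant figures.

I_cm = ½mr² = 0.47791 kg·m². The pivot is at distance d = 0.3674 m from the centre of mass.
By the parallel-axis theorem, I = I_cm + md² = 0.47791 + 0.95581 = 1.4337 kg·m².
T = 2π√(I/(mgd)) = 2π√(1.4337/(7.081 × 6.838 × 0.3674)) = 1.784 s.

1.784 s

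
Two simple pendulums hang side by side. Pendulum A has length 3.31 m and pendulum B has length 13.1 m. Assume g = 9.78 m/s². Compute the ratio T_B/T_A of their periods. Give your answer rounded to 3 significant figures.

1.99

T ∝ √L, so T_B/T_A = √(L_B/L_A) = √(13.1/3.31) = 1.99.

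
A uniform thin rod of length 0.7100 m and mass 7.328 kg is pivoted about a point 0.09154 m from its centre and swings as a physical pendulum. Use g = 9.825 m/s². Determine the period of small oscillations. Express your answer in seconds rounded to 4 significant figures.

For a physical pendulum T = 2π√(I/(mgd)), with d = 0.091540 m from pivot to centre of mass.
I_cm = mL²/12 = 7.328 × 0.7100²/12 = 0.30784 kg·m²; I = I_cm + md² = 0.30784 + 7.328 × 0.091540² = 0.36924 kg·m².
T = 2π√(0.36924/(7.328 × 9.825 × 0.091540)) = 1.487 s.

1.487 s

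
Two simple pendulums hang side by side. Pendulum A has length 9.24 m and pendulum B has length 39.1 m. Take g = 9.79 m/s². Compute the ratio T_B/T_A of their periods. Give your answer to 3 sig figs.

T ∝ √L, so T_B/T_A = √(L_B/L_A) = √(39.1/9.24) = 2.06.

2.06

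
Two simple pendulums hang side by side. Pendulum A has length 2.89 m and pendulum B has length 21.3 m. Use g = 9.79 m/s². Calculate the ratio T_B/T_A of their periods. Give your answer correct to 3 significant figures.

T ∝ √L, so T_B/T_A = √(L_B/L_A) = √(21.3/2.89) = 2.71.

2.71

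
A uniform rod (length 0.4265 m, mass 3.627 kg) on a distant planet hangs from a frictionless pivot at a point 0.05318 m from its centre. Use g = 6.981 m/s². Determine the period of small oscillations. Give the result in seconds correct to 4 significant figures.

1.383 s

For a physical pendulum T = 2π√(I/(mgd)), with d = 0.053180 m from pivot to centre of mass.
I_cm = mL²/12 = 3.627 × 0.4265²/12 = 0.054980 kg·m²; I = I_cm + md² = 0.054980 + 3.627 × 0.053180² = 0.065238 kg·m².
T = 2π√(0.065238/(3.627 × 6.981 × 0.053180)) = 1.383 s.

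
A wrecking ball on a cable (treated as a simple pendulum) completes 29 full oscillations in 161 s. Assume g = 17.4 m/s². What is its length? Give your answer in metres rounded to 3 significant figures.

T = 161/29 = 5.552 s.
From T = 2π√(L/g), L = gT²/(4π²) = 17.4 × 5.552²/(4π²) = 13.6 m.

13.6 m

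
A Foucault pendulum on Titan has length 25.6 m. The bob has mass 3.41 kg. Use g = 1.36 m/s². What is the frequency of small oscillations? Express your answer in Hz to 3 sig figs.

0.0367 Hz

T = 2π√(L/g) = 2π√(25.6/1.36) = 27.26 s, so f = 1/T = 0.0367 Hz.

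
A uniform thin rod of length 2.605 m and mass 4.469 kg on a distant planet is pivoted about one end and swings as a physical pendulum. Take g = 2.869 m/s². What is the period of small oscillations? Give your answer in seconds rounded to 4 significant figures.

4.888 s

For a physical pendulum T = 2π√(I/(mgd)), with d = 1.3025 m from pivot to centre of mass.
I_cm = mL²/12 = 4.469 × 2.605²/12 = 2.5272 kg·m²; I = I_cm + md² = 2.5272 + 4.469 × 1.3025² = 10.109 kg·m².
T = 2π√(10.109/(4.469 × 2.869 × 1.3025)) = 4.888 s.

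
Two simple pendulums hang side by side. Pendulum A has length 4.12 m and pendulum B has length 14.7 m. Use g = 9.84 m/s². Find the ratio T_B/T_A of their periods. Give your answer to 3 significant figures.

T ∝ √L, so T_B/T_A = √(L_B/L_A) = √(14.7/4.12) = 1.89.

1.89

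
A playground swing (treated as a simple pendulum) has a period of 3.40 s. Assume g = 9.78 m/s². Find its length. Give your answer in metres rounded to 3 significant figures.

From T = 2π√(L/g), L = gT²/(4π²) = 9.78 × 3.400²/(4π²) = 2.86 m.

2.86 m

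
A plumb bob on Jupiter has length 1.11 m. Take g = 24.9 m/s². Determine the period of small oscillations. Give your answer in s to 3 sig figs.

T = 2π√(L/g) = 2π√(1.11/24.9) = 2π × 0.2111 = 1.33 s.

1.33 s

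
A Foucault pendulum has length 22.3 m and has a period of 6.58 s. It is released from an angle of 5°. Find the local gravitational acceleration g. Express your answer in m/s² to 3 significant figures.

From T = 2π√(L/g), g = 4π²L/T² = 4π² × 22.3/6.580² = 20.3 m/s².

20.3 m/s²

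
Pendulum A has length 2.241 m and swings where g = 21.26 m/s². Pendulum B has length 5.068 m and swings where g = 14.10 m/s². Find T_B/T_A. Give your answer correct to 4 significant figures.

T = 2π√(L/g), so T_B/T_A = √((L_B/g_B)/(L_A/g_A)) = √((5.068/14.10)/(2.241/21.26)) = 1.847.

1.847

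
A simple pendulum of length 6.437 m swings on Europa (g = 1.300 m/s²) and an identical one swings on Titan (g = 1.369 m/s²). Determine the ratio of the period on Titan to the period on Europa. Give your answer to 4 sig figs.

T ∝ 1/√g, so T₂/T₁ = √(g₁/g₂) = √(1.300/1.369) = 0.9745.

0.9745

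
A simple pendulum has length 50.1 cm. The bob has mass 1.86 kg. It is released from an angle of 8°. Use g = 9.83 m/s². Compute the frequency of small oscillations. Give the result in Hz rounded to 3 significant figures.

0.705 Hz

T = 2π√(L/g) = 2π√(0.501/9.83) = 1.418 s, so f = 1/T = 0.705 Hz.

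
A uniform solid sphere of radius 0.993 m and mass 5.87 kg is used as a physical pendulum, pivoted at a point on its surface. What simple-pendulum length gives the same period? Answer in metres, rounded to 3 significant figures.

The equivalent simple-pendulum length is L_eq = I/(md), where I is about the pivot and d = 0.9930 m.
I_cm = (2/5)mR² = 2.315 kg·m², so I = I_cm + md² = 2.315 + 5.788 = 8.103 kg·m².
L_eq = 8.103/(5.87 × 0.9930) = 1.39 m.

1.39 m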